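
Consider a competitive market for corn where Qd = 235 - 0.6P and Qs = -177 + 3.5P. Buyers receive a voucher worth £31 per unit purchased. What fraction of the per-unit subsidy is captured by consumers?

Pre-subsidy: 235 - 0.6P = -177 + 3.5P gives P* = 4120/41, Q* = 7163/41.
With the rebate, buyers effectively pay Pb = Ps − 31, where Ps is the price sellers receive.
Demand in terms of Ps becomes Qd = 235 − 0.6(Ps − 31) = 253.6 - 0.6Ps. Setting this equal to supply: 253.6 - 0.6Ps = -177 + 3.5Ps, so Ps = 4306/41.
Buyers pay Pb = 4306/41 − 31 = 3035/41; Q' = -177 + 3.5·(4306/41) = 7814/41.
Buyers' price falls by P* − Pb = 4120/41 − 3035/41 = 1085/41; sellers' price rises by Ps − P* = 4306/41 − 4120/41 = 186/41.
So consumers capture (1085/41)/31 = 35/41 of each unit of subsidy.

Consumer share = 35/41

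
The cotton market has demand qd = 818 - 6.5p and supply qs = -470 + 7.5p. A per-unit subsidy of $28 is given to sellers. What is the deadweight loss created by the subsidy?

Pre-subsidy: 818 - 6.5p = -470 + 7.5p gives p* = 92, q* = 220.
With the subsidy, sellers receive ps = pb + 28 for each unit, where pb is the price buyers pay.
Supply in terms of pb becomes qs = -470 + 7.5(pb + 28) = -260 + 7.5pb. Setting this equal to demand: 818 - 6.5pb = -260 + 7.5pb, so pb = 77.
Sellers receive ps = 77 + 28 = 105; q' = 818 − 6.5·77 = 317.5.
The subsidy expands output by 317.5 − 220 = 97.5 past the efficient level; on those units the gap between marginal cost and willingness to pay runs from 0 up to 28.
DWL = ½ × 28 × 97.5 = 1365.

Deadweight loss = $1365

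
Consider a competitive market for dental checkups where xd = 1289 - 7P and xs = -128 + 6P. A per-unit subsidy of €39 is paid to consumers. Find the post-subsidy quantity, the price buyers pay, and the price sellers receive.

Pre-subsidy: 1289 - 7P = -128 + 6P gives P* = 109, x* = 526.
With the rebate, buyers effectively pay Pb = Ps − 39, where Ps is the price sellers receive.
Demand in terms of Ps becomes xd = 1289 − 7(Ps − 39) = 1562 - 7Ps. Setting this equal to supply: 1562 - 7Ps = -128 + 6Ps, so Ps = 130.
Buyers pay Pb = 130 − 39 = 91; x' = -128 + 6·130 = 652.

x' = 652; buyers pay €91; sellers receive €130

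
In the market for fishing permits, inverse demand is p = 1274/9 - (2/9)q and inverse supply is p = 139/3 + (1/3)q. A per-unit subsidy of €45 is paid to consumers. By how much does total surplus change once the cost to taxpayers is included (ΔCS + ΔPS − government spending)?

Net change in total surplus = -€1822.5

Pre-subsidy: 1274/9 - (2/9)q = 139/3 + (1/3)q gives q* = 171.4 and p* = 1552/15.
With the rebate, buyers effectively pay pb = ps − 45, where ps is the price sellers receive.
On the curves, pb = 1274/9 - (2/9)q and ps = 139/3 + (1/3)q; the wedge ps − pb = 45 gives 139/3 + (1/3)q − (1274/9 - (2/9)q) = 45, so q' = 252.4.
Then pb = 1274/9 − (2/9)·252.4 = 1282/15 and ps = 139/3 + (1/3)·252.4 = 1957/15.
ΔCS = ½(171.4 + 252.4)(1552/15 − 1282/15) = 3814.2; ΔPS = ½(171.4 + 252.4)(1957/15 − 1552/15) = 5721.3.
Government spending = 45 × 252.4 = 11358.
Net change = 3814.2 + 5721.3 − 11358 = -1822.5. The loss equals the DWL triangle ½·45·81.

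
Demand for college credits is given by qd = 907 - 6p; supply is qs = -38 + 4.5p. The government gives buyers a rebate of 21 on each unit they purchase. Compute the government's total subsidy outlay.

Government cost = 8841

Pre-subsidy: 907 - 6p = -38 + 4.5p gives p* = 90, q* = 367.
With the rebate, buyers effectively pay pb = ps − 21, where ps is the price sellers receive.
Demand in terms of ps becomes qd = 907 − 6(ps − 21) = 1033 - 6ps. Setting this equal to supply: 1033 - 6ps = -38 + 4.5ps, so ps = 102.
Buyers pay pb = 102 − 21 = 81; q' = -38 + 4.5·102 = 421.
Government outlay = subsidy × quantity = 21 × 421 = 8841.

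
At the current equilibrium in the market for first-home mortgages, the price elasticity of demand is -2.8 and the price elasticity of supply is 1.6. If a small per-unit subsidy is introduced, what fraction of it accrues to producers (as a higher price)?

Producer share = 7/11

For a small subsidy around the equilibrium, the benefit split depends on the relative slopes, which at a point are proportional to the elasticities.
Buyer share = εs/(εs + |εd|) = 1.6/(1.6 + 2.8) = 4/11; seller share = |εd|/(εs + |εd|) = 7/11.
So producers capture 7/11 of the subsidy.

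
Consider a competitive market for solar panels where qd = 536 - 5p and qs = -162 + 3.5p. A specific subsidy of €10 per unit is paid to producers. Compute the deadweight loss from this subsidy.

Deadweight loss = 1750/17

Pre-subsidy: 536 - 5p = -162 + 3.5p gives p* = 1396/17, q* = 2132/17.
With the subsidy, sellers receive ps = pb + 10 for each unit, where pb is the price buyers pay.
Supply in terms of pb becomes qs = -162 + 3.5(pb + 10) = -127 + 3.5pb. Setting this equal to demand: 536 - 5pb = -127 + 3.5pb, so pb = 78.
Sellers receive ps = 78 + 10 = 88; q' = 536 − 5·78 = 146.
The subsidy expands output by 146 − 2132/17 = 350/17 past the efficient level; on those units the gap between marginal cost and willingness to pay runs from 0 up to 10.
DWL = ½ × 10 × 350/17 = 1750/17.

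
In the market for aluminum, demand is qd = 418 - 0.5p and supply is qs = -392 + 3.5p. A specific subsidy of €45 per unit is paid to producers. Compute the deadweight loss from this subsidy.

Deadweight loss = €442.96875

Pre-subsidy: 418 - 0.5p = -392 + 3.5p gives p* = 202.5, q* = 316.75.
With the subsidy, sellers receive ps = pb + 45 for each unit, where pb is the price buyers pay.
Supply in terms of pb becomes qs = -392 + 3.5(pb + 45) = -234.5 + 3.5pb. Setting this equal to demand: 418 - 0.5pb = -234.5 + 3.5pb, so pb = 163.125.
Sellers receive ps = 163.125 + 45 = 208.125; q' = 418 − 0.5·163.125 = 336.4375.
The subsidy expands output by 336.4375 − 316.75 = 19.6875 past the efficient level; on those units the gap between marginal cost and willingness to pay runs from 0 up to 45.
DWL = ½ × 45 × 19.6875 = 442.96875.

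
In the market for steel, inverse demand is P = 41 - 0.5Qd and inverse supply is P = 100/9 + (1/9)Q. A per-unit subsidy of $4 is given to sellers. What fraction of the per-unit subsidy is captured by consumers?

Consumer share = 9/11

Pre-subsidy: 41 - 0.5Q = 100/9 + (1/9)Q gives Q* = 538/11 and P* = 182/11.
With the subsidy, sellers receive Ps = Pb + 4 for each unit, where Pb is the price buyers pay.
On the curves, Pb = 41 - 0.5Q and Ps = 100/9 + (1/9)Q; the wedge Ps − Pb = 4 gives 100/9 + (1/9)Q − (41 - 0.5Q) = 4, so Q' = 610/11.
Then Pb = 41 − 0.5·(610/11) = 146/11 and Ps = 100/9 + (1/9)·(610/11) = 190/11.
Buyers' price falls by P* − Pb = 182/11 − 146/11 = 36/11; sellers' price rises by Ps − P* = 190/11 − 182/11 = 8/11.
So consumers capture (36/11)/4 = 9/11 of each unit of subsidy.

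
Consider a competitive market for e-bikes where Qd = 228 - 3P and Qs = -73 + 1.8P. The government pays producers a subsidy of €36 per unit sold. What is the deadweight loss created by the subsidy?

Deadweight loss = €729

Pre-subsidy: 228 - 3P = -73 + 1.8P gives P* = 1505/24, Q* = 39.875.
With the subsidy, sellers receive Ps = Pb + 36 for each unit, where Pb is the price buyers pay.
Supply in terms of Pb becomes Qs = -73 + 1.8(Pb + 36) = -8.2 + 1.8Pb. Setting this equal to demand: 228 - 3Pb = -8.2 + 1.8Pb, so Pb = 1181/24.
Sellers receive Ps = 1181/24 + 36 = 2045/24; Q' = 228 − 3·(1181/24) = 80.375.
The subsidy expands output by 80.375 − 39.875 = 40.5 past the efficient level; on those units the gap between marginal cost and willingness to pay runs from 0 up to 36.
DWL = ½ × 36 × 40.5 = 729.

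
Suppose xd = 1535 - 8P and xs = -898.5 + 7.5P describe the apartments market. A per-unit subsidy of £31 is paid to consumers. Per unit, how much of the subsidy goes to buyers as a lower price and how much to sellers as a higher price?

Buyers gain £15 per unit; sellers gain £16 per unit

Pre-subsidy: 1535 - 8P = -898.5 + 7.5P gives P* = 157, x* = 279.
With the rebate, buyers effectively pay Pb = Ps − 31, where Ps is the price sellers receive.
Demand in terms of Ps becomes xd = 1535 − 8(Ps − 31) = 1783 - 8Ps. Setting this equal to supply: 1783 - 8Ps = -898.5 + 7.5Ps, so Ps = 173.
Buyers pay Pb = 173 − 31 = 142; x' = -898.5 + 7.5·173 = 399.
Buyers' price falls by P* − Pb = 157 − 142 = 15; sellers' price rises by Ps − P* = 173 − 157 = 16.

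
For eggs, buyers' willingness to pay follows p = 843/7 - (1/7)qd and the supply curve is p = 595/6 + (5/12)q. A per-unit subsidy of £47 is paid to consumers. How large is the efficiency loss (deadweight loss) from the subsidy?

Pre-subsidy: 843/7 - (1/7)q = 595/6 + (5/12)q gives q* = 38 and p* = 115.
With the rebate, buyers effectively pay pb = ps − 47, where ps is the price sellers receive.
On the curves, pb = 843/7 - (1/7)q and ps = 595/6 + (5/12)q; the wedge ps − pb = 47 gives 595/6 + (5/12)q − (843/7 - (1/7)q) = 47, so q' = 122.
Then pb = 843/7 − (1/7)·122 = 103 and ps = 595/6 + (5/12)·122 = 150.
The subsidy expands output by 122 − 38 = 84 past the efficient level; on those units the gap between marginal cost and willingness to pay runs from 0 up to 47.
DWL = ½ × 47 × 84 = 1974.

Deadweight loss = £1974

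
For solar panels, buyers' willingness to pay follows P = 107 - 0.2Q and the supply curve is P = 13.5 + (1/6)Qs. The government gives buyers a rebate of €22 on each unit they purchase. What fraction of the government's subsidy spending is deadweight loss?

DWL / government spending = 2/21

Pre-subsidy: 107 - 0.2Q = 13.5 + (1/6)Q gives Q* = 255 and P* = 56.
With the rebate, buyers effectively pay Pb = Ps − 22, where Ps is the price sellers receive.
On the curves, Pb = 107 - 0.2Q and Ps = 13.5 + (1/6)Q; the wedge Ps − Pb = 22 gives 13.5 + (1/6)Q − (107 - 0.2Q) = 22, so Q' = 315.
Then Pb = 107 − 0.2·315 = 44 and Ps = 13.5 + (1/6)·315 = 66.
ΔCS = ½(255 + 315)(56 − 44) = 3420; ΔPS = ½(255 + 315)(66 − 56) = 2850.
Government spending = 22 × 315 = 6930.
DWL = ½ × 22 × (315 − 255) = 660; fraction = 660 / 6930 = 2/21.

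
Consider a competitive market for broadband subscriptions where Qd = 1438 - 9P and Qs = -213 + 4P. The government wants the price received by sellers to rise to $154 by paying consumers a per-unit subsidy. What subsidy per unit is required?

Required subsidy s = $39 per unit

At a seller price of 154, quantity supplied is -213 + 4·154 = 403.
Buyers absorb 403 only when they pay Pb with 1438 − 9·Pb = 403, i.e. Pb = 115.
s = Ps − Pb = 154 − 115 = 39.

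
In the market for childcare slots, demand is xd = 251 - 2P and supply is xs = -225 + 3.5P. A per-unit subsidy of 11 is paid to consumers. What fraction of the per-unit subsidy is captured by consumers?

Consumer share = 7/11

Pre-subsidy: 251 - 2P = -225 + 3.5P gives P* = 952/11, x* = 857/11.
With the rebate, buyers effectively pay Pb = Ps − 11, where Ps is the price sellers receive.
Demand in terms of Ps becomes xd = 251 − 2(Ps − 11) = 273 - 2Ps. Setting this equal to supply: 273 - 2Ps = -225 + 3.5Ps, so Ps = 996/11.
Buyers pay Pb = 996/11 − 11 = 875/11; x' = -225 + 3.5·(996/11) = 1011/11.
Buyers' price falls by P* − Pb = 952/11 − 875/11 = 7; sellers' price rises by Ps − P* = 996/11 − 952/11 = 4.
So consumers capture 7/11 = 7/11 of each unit of subsidy.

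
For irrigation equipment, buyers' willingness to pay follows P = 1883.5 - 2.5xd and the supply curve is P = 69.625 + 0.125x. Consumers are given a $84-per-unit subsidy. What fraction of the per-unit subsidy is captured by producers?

Pre-subsidy: 1883.5 - 2.5x = 69.625 + 0.125x gives x* = 691 and P* = 156.
With the rebate, buyers effectively pay Pb = Ps − 84, where Ps is the price sellers receive.
On the curves, Pb = 1883.5 - 2.5x and Ps = 69.625 + 0.125x; the wedge Ps − Pb = 84 gives 69.625 + 0.125x − (1883.5 - 2.5x) = 84, so x' = 723.
Then Pb = 1883.5 − 2.5·723 = 76 and Ps = 69.625 + 0.125·723 = 160.
Buyers' price falls by P* − Pb = 156 − 76 = 80; sellers' price rises by Ps − P* = 160 − 156 = 4.
So producers capture 4/84 = 1/21 of each unit of subsidy.

Producer share = 1/21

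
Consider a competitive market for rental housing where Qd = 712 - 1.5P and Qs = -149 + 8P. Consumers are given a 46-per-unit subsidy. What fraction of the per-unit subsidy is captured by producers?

Producer share = 3/19

Pre-subsidy: 712 - 1.5P = -149 + 8P gives P* = 1722/19, Q* = 10945/19.
With the rebate, buyers effectively pay Pb = Ps − 46, where Ps is the price sellers receive.
Demand in terms of Ps becomes Qd = 712 − 1.5(Ps − 46) = 781 - 1.5Ps. Setting this equal to supply: 781 - 1.5Ps = -149 + 8Ps, so Ps = 1860/19.
Buyers pay Pb = 1860/19 − 46 = 986/19; Q' = -149 + 8·(1860/19) = 12049/19.
Buyers' price falls by P* − Pb = 1722/19 − 986/19 = 736/19; sellers' price rises by Ps − P* = 1860/19 − 1722/19 = 138/19.
So producers capture (138/19)/46 = 3/19 of each unit of subsidy.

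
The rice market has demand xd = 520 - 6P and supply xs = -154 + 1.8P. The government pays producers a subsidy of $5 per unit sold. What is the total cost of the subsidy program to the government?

Government cost = 550/13

Pre-subsidy: 520 - 6P = -154 + 1.8P gives P* = 3370/39, x* = 20/13.
With the subsidy, sellers receive Ps = Pb + 5 for each unit, where Pb is the price buyers pay.
Supply in terms of Pb becomes xs = -154 + 1.8(Pb + 5) = -145 + 1.8Pb. Setting this equal to demand: 520 - 6Pb = -145 + 1.8Pb, so Pb = 3325/39.
Sellers receive Ps = 3325/39 + 5 = 3520/39; x' = 520 − 6·(3325/39) = 110/13.
Government outlay = subsidy × quantity = 5 × 110/13 = 550/13.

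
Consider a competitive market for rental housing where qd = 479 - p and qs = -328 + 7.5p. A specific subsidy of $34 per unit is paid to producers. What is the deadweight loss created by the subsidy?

Pre-subsidy: 479 - p = -328 + 7.5p gives p* = 1614/17, q* = 6529/17.
With the subsidy, sellers receive ps = pb + 34 for each unit, where pb is the price buyers pay.
Supply in terms of pb becomes qs = -328 + 7.5(pb + 34) = -73 + 7.5pb. Setting this equal to demand: 479 - pb = -73 + 7.5pb, so pb = 1104/17.
Sellers receive ps = 1104/17 + 34 = 1682/17; q' = 479 − 1·(1104/17) = 7039/17.
The subsidy expands output by 7039/17 − 6529/17 = 30 past the efficient level; on those units the gap between marginal cost and willingness to pay runs from 0 up to 34.
DWL = ½ × 34 × 30 = 510.

Deadweight loss = $510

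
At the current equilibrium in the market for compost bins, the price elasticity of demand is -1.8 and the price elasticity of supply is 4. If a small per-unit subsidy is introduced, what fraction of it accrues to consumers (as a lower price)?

For a small subsidy around the equilibrium, the benefit split depends on the relative slopes, which at a point are proportional to the elasticities.
Buyer share = εs/(εs + |εd|) = 4/(4 + 1.8) = 20/29; seller share = |εd|/(εs + |εd|) = 9/29.

Consumer share = 20/29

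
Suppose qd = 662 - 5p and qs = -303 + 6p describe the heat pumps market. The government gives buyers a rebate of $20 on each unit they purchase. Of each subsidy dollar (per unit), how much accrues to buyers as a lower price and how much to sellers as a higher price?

Buyers gain 120/11 per unit; sellers gain 100/11 per unit

Pre-subsidy: 662 - 5p = -303 + 6p gives p* = 965/11, q* = 2457/11.
With the rebate, buyers effectively pay pb = ps − 20, where ps is the price sellers receive.
Demand in terms of ps becomes qd = 662 − 5(ps − 20) = 762 - 5ps. Setting this equal to supply: 762 - 5ps = -303 + 6ps, so ps = 1065/11.
Buyers pay pb = 1065/11 − 20 = 845/11; q' = -303 + 6·(1065/11) = 3057/11.
Buyers' price falls by p* − pb = 965/11 − 845/11 = 120/11; sellers' price rises by ps − p* = 1065/11 − 965/11 = 100/11.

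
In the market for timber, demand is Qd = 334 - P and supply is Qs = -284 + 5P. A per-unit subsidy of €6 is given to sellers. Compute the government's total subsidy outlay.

Government cost = €1416

Pre-subsidy: 334 - P = -284 + 5P gives P* = 103, Q* = 231.
With the subsidy, sellers receive Ps = Pb + 6 for each unit, where Pb is the price buyers pay.
Supply in terms of Pb becomes Qs = -284 + 5(Pb + 6) = -254 + 5Pb. Setting this equal to demand: 334 - Pb = -254 + 5Pb, so Pb = 98.
Sellers receive Ps = 98 + 6 = 104; Q' = 334 − 1·98 = 236.
Government outlay = subsidy × quantity = 6 × 236 = 1416.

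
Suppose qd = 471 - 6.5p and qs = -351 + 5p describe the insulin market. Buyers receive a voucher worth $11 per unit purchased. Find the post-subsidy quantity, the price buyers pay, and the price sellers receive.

q' = 862/23; buyers pay 1534/23; sellers receive 1787/23

Pre-subsidy: 471 - 6.5p = -351 + 5p gives p* = 1644/23, q* = 147/23.
With the rebate, buyers effectively pay pb = ps − 11, where ps is the price sellers receive.
Demand in terms of ps becomes qd = 471 − 6.5(ps − 11) = 542.5 - 6.5ps. Setting this equal to supply: 542.5 - 6.5ps = -351 + 5ps, so ps = 1787/23.
Buyers pay pb = 1787/23 − 11 = 1534/23; q' = -351 + 5·(1787/23) = 862/23.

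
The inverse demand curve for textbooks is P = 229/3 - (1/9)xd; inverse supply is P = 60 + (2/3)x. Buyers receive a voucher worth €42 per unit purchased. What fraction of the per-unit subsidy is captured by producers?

Pre-subsidy: 229/3 - (1/9)x = 60 + (2/3)x gives x* = 21 and P* = 74.
With the rebate, buyers effectively pay Pb = Ps − 42, where Ps is the price sellers receive.
On the curves, Pb = 229/3 - (1/9)x and Ps = 60 + (2/3)x; the wedge Ps − Pb = 42 gives 60 + (2/3)x − (229/3 - (1/9)x) = 42, so x' = 75.
Then Pb = 229/3 − (1/9)·75 = 68 and Ps = 60 + (2/3)·75 = 110.
Buyers' price falls by P* − Pb = 74 − 68 = 6; sellers' price rises by Ps − P* = 110 − 74 = 36.
So producers capture 36/42 = 6/7 of each unit of subsidy.

Producer share = 6/7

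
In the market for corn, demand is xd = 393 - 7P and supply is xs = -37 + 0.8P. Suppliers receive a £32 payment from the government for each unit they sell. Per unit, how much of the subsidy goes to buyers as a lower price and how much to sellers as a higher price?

Pre-subsidy: 393 - 7P = -37 + 0.8P gives P* = 2150/39, x* = 277/39.
With the subsidy, sellers receive Ps = Pb + 32 for each unit, where Pb is the price buyers pay.
Supply in terms of Pb becomes xs = -37 + 0.8(Pb + 32) = -11.4 + 0.8Pb. Setting this equal to demand: 393 - 7Pb = -11.4 + 0.8Pb, so Pb = 674/13.
Sellers receive Ps = 674/13 + 32 = 1090/13; x' = 393 − 7·(674/13) = 391/13.
Buyers' price falls by P* − Pb = 2150/39 − 674/13 = 128/39; sellers' price rises by Ps − P* = 1090/13 − 2150/39 = 1120/39.

Buyers gain 128/39 per unit; sellers gain 1120/39 per unit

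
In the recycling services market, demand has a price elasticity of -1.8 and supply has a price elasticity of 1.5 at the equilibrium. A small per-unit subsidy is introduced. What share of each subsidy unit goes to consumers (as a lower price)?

Consumer share = 5/11

For a small subsidy around the equilibrium, the benefit split depends on the relative slopes, which at a point are proportional to the elasticities.
Buyer share = εs/(εs + |εd|) = 1.5/(1.5 + 1.8) = 5/11; seller share = |εd|/(εs + |εd|) = 6/11.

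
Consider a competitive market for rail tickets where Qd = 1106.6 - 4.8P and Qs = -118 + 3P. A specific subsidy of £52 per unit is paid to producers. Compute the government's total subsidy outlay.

Government cost = £23348

Pre-subsidy: 1106.6 - 4.8P = -118 + 3P gives P* = 157, Q* = 353.
With the subsidy, sellers receive Ps = Pb + 52 for each unit, where Pb is the price buyers pay.
Supply in terms of Pb becomes Qs = -118 + 3(Pb + 52) = 38 + 3Pb. Setting this equal to demand: 1106.6 - 4.8Pb = 38 + 3Pb, so Pb = 137.
Sellers receive Ps = 137 + 52 = 189; Q' = 1106.6 − 4.8·137 = 449.
Government outlay = subsidy × quantity = 52 × 449 = 23348.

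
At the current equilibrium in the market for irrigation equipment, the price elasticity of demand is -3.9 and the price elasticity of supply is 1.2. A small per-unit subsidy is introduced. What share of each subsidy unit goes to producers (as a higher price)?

Producer share = 13/17

For a small subsidy around the equilibrium, the benefit split depends on the relative slopes, which at a point are proportional to the elasticities.
Buyer share = εs/(εs + |εd|) = 1.2/(1.2 + 3.9) = 4/17; seller share = |εd|/(εs + |εd|) = 13/17.
So producers capture 13/17 of the subsidy.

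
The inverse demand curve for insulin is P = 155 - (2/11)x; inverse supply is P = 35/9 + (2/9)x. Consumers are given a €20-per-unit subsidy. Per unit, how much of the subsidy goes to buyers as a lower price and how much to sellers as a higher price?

Pre-subsidy: 155 - (2/11)x = 35/9 + (2/9)x gives x* = 374 and P* = 87.
With the rebate, buyers effectively pay Pb = Ps − 20, where Ps is the price sellers receive.
On the curves, Pb = 155 - (2/11)x and Ps = 35/9 + (2/9)x; the wedge Ps − Pb = 20 gives 35/9 + (2/9)x − (155 - (2/11)x) = 20, so x' = 423.5.
Then Pb = 155 − (2/11)·423.5 = 78 and Ps = 35/9 + (2/9)·423.5 = 98.
Buyers' price falls by P* − Pb = 87 − 78 = 9; sellers' price rises by Ps − P* = 98 − 87 = 11.

Buyers gain €9 per unit; sellers gain €11 per unit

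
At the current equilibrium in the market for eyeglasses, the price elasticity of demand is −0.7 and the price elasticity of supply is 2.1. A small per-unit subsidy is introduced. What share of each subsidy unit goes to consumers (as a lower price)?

Consumer share = 0.75

For a small subsidy around the equilibrium, the benefit split depends on the relative slopes, which at a point are proportional to the elasticities.
Buyer share = εs/(εs + |εd|) = 2.1/(2.1 + 0.7) = 0.75; seller share = |εd|/(εs + |εd|) = 0.25.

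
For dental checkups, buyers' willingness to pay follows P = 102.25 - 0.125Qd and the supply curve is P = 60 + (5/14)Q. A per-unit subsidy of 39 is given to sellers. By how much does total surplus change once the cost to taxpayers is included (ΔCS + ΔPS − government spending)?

Net change in total surplus = -4732/3

Pre-subsidy: 102.25 - 0.125Q = 60 + (5/14)Q gives Q* = 2366/27 and P* = 2465/27.
With the subsidy, sellers receive Ps = Pb + 39 for each unit, where Pb is the price buyers pay.
On the curves, Pb = 102.25 - 0.125Q and Ps = 60 + (5/14)Q; the wedge Ps − Pb = 39 gives 60 + (5/14)Q − (102.25 - 0.125Q) = 39, so Q' = 4550/27.
Then Pb = 102.25 − 0.125·(4550/27) = 2192/27 and Ps = 60 + (5/14)·(4550/27) = 3245/27.
ΔCS = ½(2366/27 + 4550/27)(2465/27 − 2192/27) = 314678/243; ΔPS = ½(2366/27 + 4550/27)(3245/27 − 2465/27) = 899080/243.
Government spending = 39 × 4550/27 = 59150/9.
Net change = 314678/243 + 899080/243 − 59150/9 = -4732/3. The loss equals the DWL triangle ½·39·728/9.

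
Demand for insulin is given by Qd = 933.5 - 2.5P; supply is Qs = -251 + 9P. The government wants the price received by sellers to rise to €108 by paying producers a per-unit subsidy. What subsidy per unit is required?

At a seller price of 108, quantity supplied is -251 + 9·108 = 721.
Buyers absorb 721 only when they pay Pb with 933.5 − 2.5·Pb = 721, i.e. Pb = 85.
s = Ps − Pb = 108 − 85 = 23.

Required subsidy s = €23 per unit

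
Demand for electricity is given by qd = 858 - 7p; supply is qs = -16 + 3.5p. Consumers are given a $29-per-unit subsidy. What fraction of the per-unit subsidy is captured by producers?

Producer share = 2/3

Pre-subsidy: 858 - 7p = -16 + 3.5p gives p* = 1748/21, q* = 826/3.
With the rebate, buyers effectively pay pb = ps − 29, where ps is the price sellers receive.
Demand in terms of ps becomes qd = 858 − 7(ps − 29) = 1061 - 7ps. Setting this equal to supply: 1061 - 7ps = -16 + 3.5ps, so ps = 718/7.
Buyers pay pb = 718/7 − 29 = 515/7; q' = -16 + 3.5·(718/7) = 343.
Buyers' price falls by p* − pb = 1748/21 − 515/7 = 29/3; sellers' price rises by ps − p* = 718/7 − 1748/21 = 58/3.
So producers capture (58/3)/29 = 2/3 of each unit of subsidy.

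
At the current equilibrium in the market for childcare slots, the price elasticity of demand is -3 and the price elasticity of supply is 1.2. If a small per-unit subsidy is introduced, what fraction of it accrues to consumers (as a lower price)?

Consumer share = 2/7

For a small subsidy around the equilibrium, the benefit split depends on the relative slopes, which at a point are proportional to the elasticities.
Buyer share = εs/(εs + |εd|) = 1.2/(1.2 + 3) = 2/7; seller share = |εd|/(εs + |εd|) = 5/7.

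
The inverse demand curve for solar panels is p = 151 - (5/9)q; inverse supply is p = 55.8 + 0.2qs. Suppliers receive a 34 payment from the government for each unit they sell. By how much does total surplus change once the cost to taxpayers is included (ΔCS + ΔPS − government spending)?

Net change in total surplus = -765

Pre-subsidy: 151 - (5/9)q = 55.8 + 0.2q gives q* = 126 and p* = 81.
With the subsidy, sellers receive ps = pb + 34 for each unit, where pb is the price buyers pay.
On the curves, pb = 151 - (5/9)q and ps = 55.8 + 0.2q; the wedge ps − pb = 34 gives 55.8 + 0.2q − (151 - (5/9)q) = 34, so q' = 171.
Then pb = 151 − (5/9)·171 = 56 and ps = 55.8 + 0.2·171 = 90.
ΔCS = ½(126 + 171)(81 − 56) = 3712.5; ΔPS = ½(126 + 171)(90 − 81) = 1336.5.
Government spending = 34 × 171 = 5814.
Net change = 3712.5 + 1336.5 − 5814 = -765. The loss equals the DWL triangle ½·34·45.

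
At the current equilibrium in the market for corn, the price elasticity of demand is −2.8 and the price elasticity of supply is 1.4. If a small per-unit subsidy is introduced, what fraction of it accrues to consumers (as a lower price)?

For a small subsidy around the equilibrium, the benefit split depends on the relative slopes, which at a point are proportional to the elasticities.
Buyer share = εs/(εs + |εd|) = 1.4/(1.4 + 2.8) = 1/3; seller share = |εd|/(εs + |εd|) = 2/3.

Consumer share = 1/3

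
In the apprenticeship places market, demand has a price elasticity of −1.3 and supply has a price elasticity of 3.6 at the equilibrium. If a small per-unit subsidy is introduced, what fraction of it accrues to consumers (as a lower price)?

Consumer share = 36/49

For a small subsidy around the equilibrium, the benefit split depends on the relative slopes, which at a point are proportional to the elasticities.
Buyer share = εs/(εs + |εd|) = 3.6/(3.6 + 1.3) = 36/49; seller share = |εd|/(εs + |εd|) = 13/49.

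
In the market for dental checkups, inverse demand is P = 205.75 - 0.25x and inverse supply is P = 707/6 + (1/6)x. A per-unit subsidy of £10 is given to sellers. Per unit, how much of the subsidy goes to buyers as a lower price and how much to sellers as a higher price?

Buyers gain £6 per unit; sellers gain £4 per unit

Pre-subsidy: 205.75 - 0.25x = 707/6 + (1/6)x gives x* = 211 and P* = 153.
With the subsidy, sellers receive Ps = Pb + 10 for each unit, where Pb is the price buyers pay.
On the curves, Pb = 205.75 - 0.25x and Ps = 707/6 + (1/6)x; the wedge Ps − Pb = 10 gives 707/6 + (1/6)x − (205.75 - 0.25x) = 10, so x' = 235.
Then Pb = 205.75 − 0.25·235 = 147 and Ps = 707/6 + (1/6)·235 = 157.
Buyers' price falls by P* − Pb = 153 − 147 = 6; sellers' price rises by Ps − P* = 157 − 153 = 4.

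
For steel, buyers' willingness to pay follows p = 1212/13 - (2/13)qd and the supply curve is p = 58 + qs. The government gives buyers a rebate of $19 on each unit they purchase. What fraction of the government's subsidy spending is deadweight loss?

DWL / government spending = 247/1410

Pre-subsidy: 1212/13 - (2/13)q = 58 + q gives q* = 458/15 and p* = 1328/15.
With the rebate, buyers effectively pay pb = ps − 19, where ps is the price sellers receive.
On the curves, pb = 1212/13 - (2/13)q and ps = 58 + q; the wedge ps − pb = 19 gives 58 + q − (1212/13 - (2/13)q) = 19, so q' = 47.
Then pb = 1212/13 − (2/13)·47 = 86 and ps = 58 + 1·47 = 105.
ΔCS = ½(458/15 + 47)(1328/15 − 86) = 22097/225; ΔPS = ½(458/15 + 47)(105 − 1328/15) = 287261/450.
Government spending = 19 × 47 = 893.
DWL = ½ × 19 × (47 − 458/15) = 4693/30; fraction = (4693/30) / 893 = 247/1410.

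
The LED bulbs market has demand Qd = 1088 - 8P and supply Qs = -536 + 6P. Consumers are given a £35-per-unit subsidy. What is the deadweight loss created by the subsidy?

Pre-subsidy: 1088 - 8P = -536 + 6P gives P* = 116, Q* = 160.
With the rebate, buyers effectively pay Pb = Ps − 35, where Ps is the price sellers receive.
Demand in terms of Ps becomes Qd = 1088 − 8(Ps − 35) = 1368 - 8Ps. Setting this equal to supply: 1368 - 8Ps = -536 + 6Ps, so Ps = 136.
Buyers pay Pb = 136 − 35 = 101; Q' = -536 + 6·136 = 280.
The subsidy expands output by 280 − 160 = 120 past the efficient level; on those units the gap between marginal cost and willingness to pay runs from 0 up to 35.
DWL = ½ × 35 × 120 = 2100.

Deadweight loss = £2100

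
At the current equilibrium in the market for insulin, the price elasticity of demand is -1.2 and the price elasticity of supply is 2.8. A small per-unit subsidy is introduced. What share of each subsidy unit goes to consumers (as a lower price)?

For a small subsidy around the equilibrium, the benefit split depends on the relative slopes, which at a point are proportional to the elasticities.
Buyer share = εs/(εs + |εd|) = 2.8/(2.8 + 1.2) = 0.7; seller share = |εd|/(εs + |εd|) = 0.3.

Consumer share = 0.7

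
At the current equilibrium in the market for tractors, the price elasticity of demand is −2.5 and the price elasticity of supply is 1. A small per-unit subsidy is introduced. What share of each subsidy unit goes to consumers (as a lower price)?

For a small subsidy around the equilibrium, the benefit split depends on the relative slopes, which at a point are proportional to the elasticities.
Buyer share = εs/(εs + |εd|) = 1/(1 + 2.5) = 2/7; seller share = |εd|/(εs + |εd|) = 5/7.

Consumer share = 2/7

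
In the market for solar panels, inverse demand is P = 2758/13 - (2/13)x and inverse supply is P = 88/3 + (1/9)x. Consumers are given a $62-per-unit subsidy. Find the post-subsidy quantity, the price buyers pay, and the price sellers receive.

x' = 924; buyers pay $70; sellers receive $132

Pre-subsidy: 2758/13 - (2/13)x = 88/3 + (1/9)x gives x* = 690 and P* = 106.
With the rebate, buyers effectively pay Pb = Ps − 62, where Ps is the price sellers receive.
On the curves, Pb = 2758/13 - (2/13)x and Ps = 88/3 + (1/9)x; the wedge Ps − Pb = 62 gives 88/3 + (1/9)x − (2758/13 - (2/13)x) = 62, so x' = 924.
Then Pb = 2758/13 − (2/13)·924 = 70 and Ps = 88/3 + (1/9)·924 = 132.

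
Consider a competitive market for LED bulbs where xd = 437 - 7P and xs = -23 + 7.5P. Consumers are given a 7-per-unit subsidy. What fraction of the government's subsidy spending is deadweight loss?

DWL / government spending = 735/13936

Pre-subsidy: 437 - 7P = -23 + 7.5P gives P* = 920/29, x* = 6233/29.
With the rebate, buyers effectively pay Pb = Ps − 7, where Ps is the price sellers receive.
Demand in terms of Ps becomes xd = 437 − 7(Ps − 7) = 486 - 7Ps. Setting this equal to supply: 486 - 7Ps = -23 + 7.5Ps, so Ps = 1018/29.
Buyers pay Pb = 1018/29 − 7 = 815/29; x' = -23 + 7.5·(1018/29) = 6968/29.
ΔCS = ½(6233/29 + 6968/29)(920/29 − 815/29) = 1386105/1682; ΔPS = ½(6233/29 + 6968/29)(1018/29 − 920/29) = 646849/841.
Government spending = 7 × 6968/29 = 48776/29.
DWL = ½ × 7 × (6968/29 − 6233/29) = 5145/58; fraction = (5145/58) / (48776/29) = 735/13936.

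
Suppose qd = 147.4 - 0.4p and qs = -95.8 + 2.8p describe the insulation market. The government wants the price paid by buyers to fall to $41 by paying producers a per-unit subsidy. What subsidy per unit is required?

Required subsidy s = $40 per unit

At a buyer price of 41, quantity demanded is 147.4 − 0.4·41 = 131.
Sellers supply 131 only when they receive ps with -95.8 + 2.8·ps = 131, i.e. ps = 81.
s = ps − pb = 81 − 41 = 40.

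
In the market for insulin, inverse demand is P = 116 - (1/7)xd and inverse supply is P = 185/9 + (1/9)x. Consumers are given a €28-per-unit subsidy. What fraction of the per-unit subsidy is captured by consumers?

Consumer share = 0.5625

Pre-subsidy: 116 - (1/7)x = 185/9 + (1/9)x gives x* = 375.8125 and P* = 62.3125.
With the rebate, buyers effectively pay Pb = Ps − 28, where Ps is the price sellers receive.
On the curves, Pb = 116 - (1/7)x and Ps = 185/9 + (1/9)x; the wedge Ps − Pb = 28 gives 185/9 + (1/9)x − (116 - (1/7)x) = 28, so x' = 486.0625.
Then Pb = 116 − (1/7)·486.0625 = 46.5625 and Ps = 185/9 + (1/9)·486.0625 = 74.5625.
Buyers' price falls by P* − Pb = 62.3125 − 46.5625 = 15.75; sellers' price rises by Ps − P* = 74.5625 − 62.3125 = 12.25.
So consumers capture 15.75/28 = 0.5625 of each unit of subsidy.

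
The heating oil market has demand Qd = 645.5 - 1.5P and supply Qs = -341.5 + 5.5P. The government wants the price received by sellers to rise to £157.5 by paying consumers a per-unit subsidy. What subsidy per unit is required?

Required subsidy s = £77 per unit

At a seller price of 157.5, quantity supplied is -341.5 + 5.5·157.5 = 524.75.
Buyers absorb 524.75 only when they pay Pb with 645.5 − 1.5·Pb = 524.75, i.e. Pb = 80.5.
s = Ps − Pb = 157.5 − 80.5 = 77.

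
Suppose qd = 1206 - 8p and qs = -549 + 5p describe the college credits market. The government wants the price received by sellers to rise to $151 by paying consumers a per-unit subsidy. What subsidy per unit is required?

At a seller price of 151, quantity supplied is -549 + 5·151 = 206.
Buyers absorb 206 only when they pay pb with 1206 − 8·pb = 206, i.e. pb = 125.
s = ps − pb = 151 − 125 = 26.

Required subsidy s = $26 per unit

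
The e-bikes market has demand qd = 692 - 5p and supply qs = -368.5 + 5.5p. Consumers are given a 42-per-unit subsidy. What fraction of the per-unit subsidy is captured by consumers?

Pre-subsidy: 692 - 5p = -368.5 + 5.5p gives p* = 101, q* = 187.
With the rebate, buyers effectively pay pb = ps − 42, where ps is the price sellers receive.
Demand in terms of ps becomes qd = 692 − 5(ps − 42) = 902 - 5ps. Setting this equal to supply: 902 - 5ps = -368.5 + 5.5ps, so ps = 121.
Buyers pay pb = 121 − 42 = 79; q' = -368.5 + 5.5·121 = 297.
Buyers' price falls by p* − pb = 101 − 79 = 22; sellers' price rises by ps − p* = 121 − 101 = 20.
So consumers capture 22/42 = 11/21 of each unit of subsidy.

Consumer share = 11/21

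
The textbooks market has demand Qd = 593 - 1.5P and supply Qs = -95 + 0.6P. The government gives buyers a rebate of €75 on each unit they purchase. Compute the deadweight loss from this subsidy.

Deadweight loss = 16875/14

Pre-subsidy: 593 - 1.5P = -95 + 0.6P gives P* = 6880/21, Q* = 711/7.
With the rebate, buyers effectively pay Pb = Ps − 75, where Ps is the price sellers receive.
Demand in terms of Ps becomes Qd = 593 − 1.5(Ps − 75) = 705.5 - 1.5Ps. Setting this equal to supply: 705.5 - 1.5Ps = -95 + 0.6Ps, so Ps = 8005/21.
Buyers pay Pb = 8005/21 − 75 = 6430/21; Q' = -95 + 0.6·(8005/21) = 936/7.
The subsidy expands output by 936/7 − 711/7 = 225/7 past the efficient level; on those units the gap between marginal cost and willingness to pay runs from 0 up to 75.
DWL = ½ × 75 × 225/7 = 16875/14.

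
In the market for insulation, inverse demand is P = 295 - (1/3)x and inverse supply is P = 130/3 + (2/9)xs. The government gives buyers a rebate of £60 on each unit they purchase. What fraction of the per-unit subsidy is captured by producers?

Pre-subsidy: 295 - (1/3)x = 130/3 + (2/9)x gives x* = 453 and P* = 144.
With the rebate, buyers effectively pay Pb = Ps − 60, where Ps is the price sellers receive.
On the curves, Pb = 295 - (1/3)x and Ps = 130/3 + (2/9)x; the wedge Ps − Pb = 60 gives 130/3 + (2/9)x − (295 - (1/3)x) = 60, so x' = 561.
Then Pb = 295 − (1/3)·561 = 108 and Ps = 130/3 + (2/9)·561 = 168.
Buyers' price falls by P* − Pb = 144 − 108 = 36; sellers' price rises by Ps − P* = 168 − 144 = 24.
So producers capture 24/60 = 0.4 of each unit of subsidy.

Producer share = 0.4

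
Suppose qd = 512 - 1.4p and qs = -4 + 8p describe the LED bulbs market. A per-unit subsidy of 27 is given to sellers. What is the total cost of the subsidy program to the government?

Pre-subsidy: 512 - 1.4p = -4 + 8p gives p* = 2580/47, q* = 20452/47.
With the subsidy, sellers receive ps = pb + 27 for each unit, where pb is the price buyers pay.
Supply in terms of pb becomes qs = -4 + 8(pb + 27) = 212 + 8pb. Setting this equal to demand: 512 - 1.4pb = 212 + 8pb, so pb = 1500/47.
Sellers receive ps = 1500/47 + 27 = 2769/47; q' = 512 − 1.4·(1500/47) = 21964/47.
Government outlay = subsidy × quantity = 27 × 21964/47 = 593028/47.

Government cost = 593028/47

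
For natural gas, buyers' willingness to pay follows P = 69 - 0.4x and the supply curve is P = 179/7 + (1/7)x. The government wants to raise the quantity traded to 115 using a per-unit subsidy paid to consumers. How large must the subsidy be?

Required subsidy s = 19 per unit

At x = 115, from the demand curve buyers pay Pb = 69 − 0.4·115 = 23; from the supply curve sellers need Ps = 179/7 + (1/7)·115 = 42.
The subsidy must fill the gap: s = Ps − Pb = 42 − 23 = 19.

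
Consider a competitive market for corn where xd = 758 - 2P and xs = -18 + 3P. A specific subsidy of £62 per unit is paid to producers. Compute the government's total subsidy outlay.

Government cost = £32364

Pre-subsidy: 758 - 2P = -18 + 3P gives P* = 155.2, x* = 447.6.
With the subsidy, sellers receive Ps = Pb + 62 for each unit, where Pb is the price buyers pay.
Supply in terms of Pb becomes xs = -18 + 3(Pb + 62) = 168 + 3Pb. Setting this equal to demand: 758 - 2Pb = 168 + 3Pb, so Pb = 118.
Sellers receive Ps = 118 + 62 = 180; x' = 758 − 2·118 = 522.
Government outlay = subsidy × quantity = 62 × 522 = 32364.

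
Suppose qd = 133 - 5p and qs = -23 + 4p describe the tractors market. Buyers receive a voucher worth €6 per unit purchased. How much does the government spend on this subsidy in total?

Government cost = €358

Pre-subsidy: 133 - 5p = -23 + 4p gives p* = 52/3, q* = 139/3.
With the rebate, buyers effectively pay pb = ps − 6, where ps is the price sellers receive.
Demand in terms of ps becomes qd = 133 − 5(ps − 6) = 163 - 5ps. Setting this equal to supply: 163 - 5ps = -23 + 4ps, so ps = 62/3.
Buyers pay pb = 62/3 − 6 = 44/3; q' = -23 + 4·(62/3) = 179/3.
Government outlay = subsidy × quantity = 6 × 179/3 = 358.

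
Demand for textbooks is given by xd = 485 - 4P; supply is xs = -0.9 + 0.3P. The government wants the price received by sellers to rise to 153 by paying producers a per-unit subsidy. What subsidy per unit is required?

Required subsidy s = 43 per unit

At a seller price of 153, quantity supplied is -0.9 + 0.3·153 = 45.
Buyers absorb 45 only when they pay Pb with 485 − 4·Pb = 45, i.e. Pb = 110.
s = Ps − Pb = 153 − 110 = 43.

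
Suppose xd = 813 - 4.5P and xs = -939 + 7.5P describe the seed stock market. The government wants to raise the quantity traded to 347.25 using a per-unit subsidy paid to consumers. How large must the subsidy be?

Required subsidy s = 68 per unit

At x = 347.25, invert demand for the buyer price: Pb = (813 − 347.25)/4.5 = 103.5; invert supply for the seller price: Ps = (347.25 − (-939))/7.5 = 171.5.
The subsidy must fill the gap: s = Ps − Pb = 171.5 − 103.5 = 68.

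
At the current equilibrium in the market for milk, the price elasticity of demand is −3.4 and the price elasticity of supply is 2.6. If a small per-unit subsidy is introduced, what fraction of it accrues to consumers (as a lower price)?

Consumer share = 13/30

For a small subsidy around the equilibrium, the benefit split depends on the relative slopes, which at a point are proportional to the elasticities.
Buyer share = εs/(εs + |εd|) = 2.6/(2.6 + 3.4) = 13/30; seller share = |εd|/(εs + |εd|) = 17/30.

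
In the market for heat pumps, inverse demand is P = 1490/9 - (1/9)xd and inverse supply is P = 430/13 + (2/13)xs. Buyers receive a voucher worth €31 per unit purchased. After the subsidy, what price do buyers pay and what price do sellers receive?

Pre-subsidy: 1490/9 - (1/9)x = 430/13 + (2/13)x gives x* = 500 and P* = 110.
With the rebate, buyers effectively pay Pb = Ps − 31, where Ps is the price sellers receive.
On the curves, Pb = 1490/9 - (1/9)x and Ps = 430/13 + (2/13)x; the wedge Ps − Pb = 31 gives 430/13 + (2/13)x − (1490/9 - (1/9)x) = 31, so x' = 617.
Then Pb = 1490/9 − (1/9)·617 = 97 and Ps = 430/13 + (2/13)·617 = 128.

Buyers pay €97; sellers receive €128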